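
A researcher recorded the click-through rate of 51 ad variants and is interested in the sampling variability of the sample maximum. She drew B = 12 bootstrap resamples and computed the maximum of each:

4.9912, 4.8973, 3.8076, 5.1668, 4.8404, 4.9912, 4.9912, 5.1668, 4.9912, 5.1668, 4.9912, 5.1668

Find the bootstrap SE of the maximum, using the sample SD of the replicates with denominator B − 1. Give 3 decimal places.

Bootstrap SE is the standard deviation of the 12 replicate maximums.
Mean of replicates: (4.9912 + 4.8973 + 3.8076 + 5.1668 + 4.8404 + 4.9912 + 4.9912 + 5.1668 + 4.9912 + 5.1668 + 4.9912 + 5.1668) / 12 = 59.16850 / 12 = 4.93071
Sum of squared deviations: (+0.06049)² + (−0.03341)² + (−1.12311)² + (+0.23609)² + (−0.09031)² + (+0.06049)² + (+0.06049)² + (+0.23609)² + (+0.06049)² + (+0.23609)² + (+0.06049)² + (+0.23609)² = 1.51190
Variance = 1.51190 / 11 = 0.13745
SE* = √0.13745

SE* = 0.371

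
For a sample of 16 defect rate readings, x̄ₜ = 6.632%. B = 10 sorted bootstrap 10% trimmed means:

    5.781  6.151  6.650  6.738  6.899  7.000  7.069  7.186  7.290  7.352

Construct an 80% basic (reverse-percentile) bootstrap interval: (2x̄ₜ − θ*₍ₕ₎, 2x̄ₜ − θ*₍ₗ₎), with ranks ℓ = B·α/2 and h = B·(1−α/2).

(5.974, 7.483)

Percentile endpoints at ranks 1 and 9: θ*₍1₎ = 5.781, θ*₍9₎ = 7.290.
Basic interval reflects these around x̄ₜ:
  lower = 2 × 6.632 − 7.290 = 5.974
  upper = 2 × 6.632 − 5.781 = 7.483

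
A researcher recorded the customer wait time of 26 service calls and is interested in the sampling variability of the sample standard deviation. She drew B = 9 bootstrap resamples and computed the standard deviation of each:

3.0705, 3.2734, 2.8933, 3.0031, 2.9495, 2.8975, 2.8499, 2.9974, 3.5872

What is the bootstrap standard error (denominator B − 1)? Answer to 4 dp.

Bootstrap SE is the standard deviation of the 9 replicate standard deviations.
Mean of replicates: (3.0705 + 3.2734 + 2.8933 + 3.0031 + 2.9495 + 2.8975 + 2.8499 + 2.9974 + 3.5872) / 9 = 27.52180 / 9 = 3.05798
Sum of squared deviations: (+0.01252)² + (+0.21542)² + (−0.16468)² + (−0.05488)² + (−0.10848)² + (−0.16048)² + (−0.20808)² + (−0.06058)² + (+0.52922)² = 0.44126
Variance = 0.44126 / 8 = 0.05516
SE* = √0.05516

SE* = 0.2349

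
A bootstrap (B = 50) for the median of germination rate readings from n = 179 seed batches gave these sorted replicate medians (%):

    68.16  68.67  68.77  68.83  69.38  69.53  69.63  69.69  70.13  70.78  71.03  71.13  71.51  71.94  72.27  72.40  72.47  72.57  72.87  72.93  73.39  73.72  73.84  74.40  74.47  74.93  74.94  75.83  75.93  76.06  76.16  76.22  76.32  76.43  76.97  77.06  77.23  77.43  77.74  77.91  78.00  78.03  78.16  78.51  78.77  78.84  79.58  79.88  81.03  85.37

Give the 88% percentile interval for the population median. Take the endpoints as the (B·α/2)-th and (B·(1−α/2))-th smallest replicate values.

α = 0.12; lower rank = 50 × 0.060 = 3; upper rank = 50 × 0.940 = 47.
The 3rd smallest replicate is 68.77; the 47th is 79.58.

(68.77, 79.58)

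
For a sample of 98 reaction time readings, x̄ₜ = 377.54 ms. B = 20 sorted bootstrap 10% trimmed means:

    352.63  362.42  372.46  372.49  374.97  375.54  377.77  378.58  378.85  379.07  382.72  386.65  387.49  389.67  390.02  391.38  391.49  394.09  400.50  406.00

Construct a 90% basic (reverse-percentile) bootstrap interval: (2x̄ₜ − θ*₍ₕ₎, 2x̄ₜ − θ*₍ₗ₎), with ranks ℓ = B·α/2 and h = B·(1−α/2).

Percentile endpoints at ranks 1 and 19: θ*₍1₎ = 352.63, θ*₍19₎ = 400.50.
Basic interval reflects these around x̄ₜ:
  lower = 2 × 377.54 − 400.50 = 354.58
  upper = 2 × 377.54 − 352.63 = 402.45

(354.58, 402.45)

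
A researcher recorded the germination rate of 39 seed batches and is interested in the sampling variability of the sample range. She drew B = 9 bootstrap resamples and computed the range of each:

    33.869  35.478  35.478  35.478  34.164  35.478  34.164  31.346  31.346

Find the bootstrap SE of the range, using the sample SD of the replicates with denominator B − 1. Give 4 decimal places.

SE* = 1.6891

Bootstrap SE is the standard deviation of the 9 replicate ranges.
Mean of replicates: (33.869 + 35.478 + 35.478 + 35.478 + 34.164 + 35.478 + 34.164 + 31.346 + 31.346) / 9 = 306.80100 / 9 = 34.08900
Sum of squared deviations: (−0.22000)² + (+1.38900)² + (+1.38900)² + (+1.38900)² + (+0.07500)² + (+1.38900)² + (+0.07500)² + (−2.74300)² + (−2.74300)² = 22.82503
Variance = 22.82503 / 8 = 2.85313
SE* = √2.85313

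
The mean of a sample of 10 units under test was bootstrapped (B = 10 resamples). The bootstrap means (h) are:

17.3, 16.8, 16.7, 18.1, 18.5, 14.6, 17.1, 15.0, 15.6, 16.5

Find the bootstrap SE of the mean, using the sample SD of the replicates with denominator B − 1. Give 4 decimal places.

SE* = 1.2568

Bootstrap SE is the standard deviation of the 10 replicate means.
Mean of replicates: (17.3 + 16.8 + 16.7 + 18.1 + 18.5 + 14.6 + 17.1 + 15.0 + 15.6 + 16.5) / 10 = 166.20000 / 10 = 16.62000
Sum of squared deviations: (+0.68000)² + (+0.18000)² + (+0.08000)² + (+1.48000)² + (+1.88000)² + (−2.02000)² + (+0.48000)² + (−1.62000)² + (−1.02000)² + (−0.12000)² = 14.21600
Variance = 14.21600 / 9 = 1.57956
SE* = √1.57956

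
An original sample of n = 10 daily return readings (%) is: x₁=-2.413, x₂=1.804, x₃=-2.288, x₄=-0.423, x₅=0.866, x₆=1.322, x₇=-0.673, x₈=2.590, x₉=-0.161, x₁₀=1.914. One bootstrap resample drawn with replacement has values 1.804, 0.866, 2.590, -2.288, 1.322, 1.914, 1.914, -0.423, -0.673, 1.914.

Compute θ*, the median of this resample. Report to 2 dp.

Sorted: -2.288, -0.673, -0.423, 0.866, 1.322, 1.804, 1.914, 1.914, 1.914, 2.590
Median = average of the two middle values = 1.56

θ* = 1.56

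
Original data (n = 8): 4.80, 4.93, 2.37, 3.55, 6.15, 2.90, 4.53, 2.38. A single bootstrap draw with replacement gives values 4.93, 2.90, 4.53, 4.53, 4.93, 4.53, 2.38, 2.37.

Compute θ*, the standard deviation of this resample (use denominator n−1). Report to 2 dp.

θ* = 1.13

Mean = 3.8875; sum of squared deviations = 8.9626
s² = 8.9626 / 7 = 1.2804
s = √1.2804 = 1.13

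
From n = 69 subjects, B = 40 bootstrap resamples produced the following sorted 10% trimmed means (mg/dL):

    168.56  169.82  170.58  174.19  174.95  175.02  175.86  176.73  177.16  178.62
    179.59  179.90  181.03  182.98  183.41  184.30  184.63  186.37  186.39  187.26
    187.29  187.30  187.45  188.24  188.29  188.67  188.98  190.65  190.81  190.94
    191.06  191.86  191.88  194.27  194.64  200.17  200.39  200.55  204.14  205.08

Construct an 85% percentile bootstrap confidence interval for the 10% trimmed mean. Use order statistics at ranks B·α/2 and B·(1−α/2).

α = 0.15; lower rank = 40 × 0.075 = 3; upper rank = 40 × 0.925 = 37.
The 3rd smallest replicate is 170.58; the 37th is 200.39.

(170.58, 200.39)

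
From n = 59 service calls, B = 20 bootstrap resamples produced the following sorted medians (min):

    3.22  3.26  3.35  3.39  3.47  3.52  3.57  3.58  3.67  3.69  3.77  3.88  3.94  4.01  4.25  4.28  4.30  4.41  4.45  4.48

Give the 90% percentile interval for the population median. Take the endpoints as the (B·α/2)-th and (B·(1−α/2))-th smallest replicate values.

(3.22, 4.45)

α = 0.10; lower rank = 20 × 0.050 = 1; upper rank = 20 × 0.950 = 19.
The 1st smallest replicate is 3.22; the 19th is 4.45.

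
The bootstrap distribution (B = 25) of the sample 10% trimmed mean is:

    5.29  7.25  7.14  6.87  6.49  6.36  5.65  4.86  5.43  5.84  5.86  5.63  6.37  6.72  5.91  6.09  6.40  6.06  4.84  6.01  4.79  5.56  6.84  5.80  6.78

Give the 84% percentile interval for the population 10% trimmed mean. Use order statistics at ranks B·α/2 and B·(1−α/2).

(4.84, 6.87)

Sorted replicates: 4.79, 4.84, 4.86, 5.29, 5.43, 5.56, 5.63, 5.65, 5.80, 5.84, 5.86, 5.91, 6.01, 6.06, 6.09, 6.36, 6.37, 6.40, 6.49, 6.72, 6.78, 6.84, 6.87, 7.14, 7.25
α = 0.16; lower rank = 25 × 0.080 = 2; upper rank = 25 × 0.920 = 23.
The 2nd smallest replicate is 4.84; the 23rd is 6.87.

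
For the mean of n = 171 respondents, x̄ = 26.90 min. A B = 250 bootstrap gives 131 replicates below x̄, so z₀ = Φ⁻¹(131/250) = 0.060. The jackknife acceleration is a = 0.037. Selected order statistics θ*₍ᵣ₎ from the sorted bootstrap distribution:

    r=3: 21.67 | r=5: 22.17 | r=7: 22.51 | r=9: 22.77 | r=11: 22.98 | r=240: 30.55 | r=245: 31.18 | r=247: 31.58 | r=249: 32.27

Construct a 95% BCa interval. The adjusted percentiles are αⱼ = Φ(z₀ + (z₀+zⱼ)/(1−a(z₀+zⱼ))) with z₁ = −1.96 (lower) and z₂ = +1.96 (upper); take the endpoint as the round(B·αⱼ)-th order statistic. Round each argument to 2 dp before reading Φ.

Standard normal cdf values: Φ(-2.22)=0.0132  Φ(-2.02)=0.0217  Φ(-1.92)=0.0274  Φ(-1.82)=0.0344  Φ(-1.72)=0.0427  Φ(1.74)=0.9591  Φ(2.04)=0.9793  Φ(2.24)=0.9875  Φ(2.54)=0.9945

(22.98, 31.58)

Lower: z₀ + z₁ = 0.060 + (-1.960) = -1.900; 1 − a(z₀+z₁) = 1 − (0.037)(-1.900) = 1.0703; argument = 0.060 + (-1.900)/1.0703 = -1.7152 → -1.72.
α₁ = Φ(-1.72) = 0.0427; rank = round(250 × 0.0427) = 11; θ*₍11₎ = 22.98.
Upper: z₀ + z₂ = 2.020; 1 − a(z₀+z₂) = 0.9253; argument = 2.2432 → 2.24; α₂ = 0.9875; rank = 247; θ*₍247₎ = 31.58.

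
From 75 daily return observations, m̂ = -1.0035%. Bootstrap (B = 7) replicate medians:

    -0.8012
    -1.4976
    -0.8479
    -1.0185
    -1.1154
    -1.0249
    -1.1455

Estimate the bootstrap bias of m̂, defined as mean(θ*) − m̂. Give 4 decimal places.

mean(θ*) = ((-0.8012) + (-1.4976) + (-0.8479) + (-1.0185) + (-1.1154) + (-1.0249) + (-1.1455)) / 7 = -1.06443
bias = -1.06443 − -1.0035

bias = −0.0609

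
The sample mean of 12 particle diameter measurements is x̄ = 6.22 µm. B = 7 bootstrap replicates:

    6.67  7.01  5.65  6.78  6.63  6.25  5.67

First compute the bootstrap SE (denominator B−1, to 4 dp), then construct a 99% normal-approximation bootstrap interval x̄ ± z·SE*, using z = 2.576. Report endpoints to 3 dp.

Mean of replicates = 6.3800; sum of squared deviations = 1.7574; SE* = √(1.7574/6) = 0.5412
Margin = 2.576 × 0.5412 = 1.3941
Interval: 6.22 ± 1.3941

(4.826, 7.614)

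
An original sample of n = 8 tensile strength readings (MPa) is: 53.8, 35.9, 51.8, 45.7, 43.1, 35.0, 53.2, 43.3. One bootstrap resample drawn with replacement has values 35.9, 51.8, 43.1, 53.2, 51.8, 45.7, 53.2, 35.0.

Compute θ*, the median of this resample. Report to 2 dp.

Sorted: 35.0, 35.9, 43.1, 45.7, 51.8, 51.8, 53.2, 53.2
Median = average of the two middle values = 48.75

θ* = 48.75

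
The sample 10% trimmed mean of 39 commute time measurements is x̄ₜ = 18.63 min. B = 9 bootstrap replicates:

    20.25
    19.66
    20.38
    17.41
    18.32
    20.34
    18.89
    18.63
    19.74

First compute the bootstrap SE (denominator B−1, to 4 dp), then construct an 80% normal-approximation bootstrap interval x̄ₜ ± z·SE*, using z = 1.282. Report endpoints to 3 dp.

(17.299, 19.961)

Mean of replicates = 19.2911; sum of squared deviations = 8.6225; SE* = √(8.6225/8) = 1.0382
Margin = 1.282 × 1.0382 = 1.3310
Interval: 18.63 ± 1.3310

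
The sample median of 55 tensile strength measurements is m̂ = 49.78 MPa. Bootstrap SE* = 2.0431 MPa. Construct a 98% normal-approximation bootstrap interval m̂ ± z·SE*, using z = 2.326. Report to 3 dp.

Margin = 2.326 × 2.0431 = 4.7523
Interval: 49.78 ± 4.7523

(45.028, 54.532)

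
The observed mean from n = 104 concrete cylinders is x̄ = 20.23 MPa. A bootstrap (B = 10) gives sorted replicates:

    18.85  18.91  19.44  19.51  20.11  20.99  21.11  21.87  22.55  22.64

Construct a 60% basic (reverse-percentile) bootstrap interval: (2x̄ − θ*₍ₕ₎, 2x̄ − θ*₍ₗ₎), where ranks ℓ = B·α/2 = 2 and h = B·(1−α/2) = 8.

(18.59, 21.55)

Percentile endpoints at ranks 2 and 8: θ*₍2₎ = 18.91, θ*₍8₎ = 21.87.
Basic interval reflects these around x̄:
  lower = 2 × 20.23 − 21.87 = 18.59
  upper = 2 × 20.23 − 18.91 = 21.55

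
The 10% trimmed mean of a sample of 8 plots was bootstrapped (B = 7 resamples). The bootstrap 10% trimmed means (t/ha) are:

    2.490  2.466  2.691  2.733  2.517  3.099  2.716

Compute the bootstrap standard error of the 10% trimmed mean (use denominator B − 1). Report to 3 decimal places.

Bootstrap SE is the standard deviation of the 7 replicate 10% trimmed means.
Mean of replicates: (2.490 + 2.466 + 2.691 + 2.733 + 2.517 + 3.099 + 2.716) / 7 = 18.7120 / 7 = 2.6731
Sum of squared deviations: (−0.1831)² + (−0.2071)² + (+0.0179)² + (+0.0599)² + (−0.1561)² + (+0.4259)² + (+0.0429)² = 0.2879
Variance = 0.2879 / 6 = 0.0480
SE* = √0.0480

SE* = 0.219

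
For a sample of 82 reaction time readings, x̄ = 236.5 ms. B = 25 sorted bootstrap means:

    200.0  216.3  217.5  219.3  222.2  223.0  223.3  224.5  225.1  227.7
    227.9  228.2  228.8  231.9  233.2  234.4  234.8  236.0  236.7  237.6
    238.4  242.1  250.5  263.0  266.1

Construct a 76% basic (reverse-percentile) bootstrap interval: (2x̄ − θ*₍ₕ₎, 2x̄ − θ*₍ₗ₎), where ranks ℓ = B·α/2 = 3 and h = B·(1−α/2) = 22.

(230.9, 255.5)

Percentile endpoints at ranks 3 and 22: θ*₍3₎ = 217.5, θ*₍22₎ = 242.1.
Basic interval reflects these around x̄:
  lower = 2 × 236.5 − 242.1 = 230.9
  upper = 2 × 236.5 − 217.5 = 255.5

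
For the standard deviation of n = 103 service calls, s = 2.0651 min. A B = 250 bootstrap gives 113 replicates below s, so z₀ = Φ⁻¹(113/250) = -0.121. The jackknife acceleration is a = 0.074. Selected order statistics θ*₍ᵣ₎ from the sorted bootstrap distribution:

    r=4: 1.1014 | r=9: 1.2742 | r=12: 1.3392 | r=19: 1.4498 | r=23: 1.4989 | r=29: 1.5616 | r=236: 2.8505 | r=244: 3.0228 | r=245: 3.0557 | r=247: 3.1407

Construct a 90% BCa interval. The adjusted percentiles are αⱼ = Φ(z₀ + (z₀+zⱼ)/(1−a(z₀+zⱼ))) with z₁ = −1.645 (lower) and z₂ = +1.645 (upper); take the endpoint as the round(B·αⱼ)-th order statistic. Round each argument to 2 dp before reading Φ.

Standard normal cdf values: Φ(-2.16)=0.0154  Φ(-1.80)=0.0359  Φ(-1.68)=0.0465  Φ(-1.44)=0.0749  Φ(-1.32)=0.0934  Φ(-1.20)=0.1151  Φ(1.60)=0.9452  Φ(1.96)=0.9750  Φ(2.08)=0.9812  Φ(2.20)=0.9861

(1.3392, 2.8505)

Lower: z₀ + z₁ = -0.121 + (-1.645) = -1.766; 1 − a(z₀+z₁) = 1 − (0.074)(-1.766) = 1.1307; argument = -0.121 + (-1.766)/1.1307 = -1.6829 → -1.68.
α₁ = Φ(-1.68) = 0.0465; rank = round(250 × 0.0465) = 12; θ*₍12₎ = 1.3392.
Upper: z₀ + z₂ = 1.524; 1 − a(z₀+z₂) = 0.8872; argument = 1.5967 → 1.60; α₂ = 0.9452; rank = 236; θ*₍236₎ = 2.8505.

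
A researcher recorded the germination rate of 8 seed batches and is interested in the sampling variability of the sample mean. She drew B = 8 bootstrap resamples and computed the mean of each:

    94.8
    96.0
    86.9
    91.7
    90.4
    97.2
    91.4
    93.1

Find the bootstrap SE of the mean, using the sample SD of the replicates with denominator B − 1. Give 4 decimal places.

SE* = 3.3237

Bootstrap SE is the standard deviation of the 8 replicate means.
Mean of replicates: (94.8 + 96.0 + 86.9 + 91.7 + 90.4 + 97.2 + 91.4 + 93.1) / 8 = 741.50000 / 8 = 92.68750
Sum of squared deviations: (+2.11250)² + (+3.31250)² + (−5.78750)² + (−0.98750)² + (−2.28750)² + (+4.51250)² + (−1.28750)² + (+0.41250)² = 77.32875
Variance = 77.32875 / 7 = 11.04696
SE* = √11.04696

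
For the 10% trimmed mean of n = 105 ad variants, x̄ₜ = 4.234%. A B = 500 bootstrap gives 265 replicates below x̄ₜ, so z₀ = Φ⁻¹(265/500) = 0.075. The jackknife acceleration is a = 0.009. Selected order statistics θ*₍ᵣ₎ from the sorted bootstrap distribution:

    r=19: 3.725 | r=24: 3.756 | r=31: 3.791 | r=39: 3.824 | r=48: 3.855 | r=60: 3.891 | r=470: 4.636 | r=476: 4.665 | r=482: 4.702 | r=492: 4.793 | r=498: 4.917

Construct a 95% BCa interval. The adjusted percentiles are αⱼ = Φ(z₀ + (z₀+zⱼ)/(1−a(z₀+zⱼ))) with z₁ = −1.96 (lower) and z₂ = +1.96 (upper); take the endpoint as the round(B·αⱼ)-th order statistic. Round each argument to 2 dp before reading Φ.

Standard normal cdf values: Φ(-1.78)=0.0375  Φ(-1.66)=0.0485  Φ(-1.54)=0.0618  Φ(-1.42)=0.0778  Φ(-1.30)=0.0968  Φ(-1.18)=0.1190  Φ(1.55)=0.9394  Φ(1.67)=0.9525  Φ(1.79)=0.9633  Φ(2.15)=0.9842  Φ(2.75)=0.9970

Lower: z₀ + z₁ = 0.075 + (-1.960) = -1.885; 1 − a(z₀+z₁) = 1 − (0.009)(-1.885) = 1.0170; argument = 0.075 + (-1.885)/1.0170 = -1.7786 → -1.78.
α₁ = Φ(-1.78) = 0.0375; rank = round(500 × 0.0375) = 19; θ*₍19₎ = 3.725.
Upper: z₀ + z₂ = 2.035; 1 − a(z₀+z₂) = 0.9817; argument = 2.1480 → 2.15; α₂ = 0.9842; rank = 492; θ*₍492₎ = 4.793.

(3.725, 4.793)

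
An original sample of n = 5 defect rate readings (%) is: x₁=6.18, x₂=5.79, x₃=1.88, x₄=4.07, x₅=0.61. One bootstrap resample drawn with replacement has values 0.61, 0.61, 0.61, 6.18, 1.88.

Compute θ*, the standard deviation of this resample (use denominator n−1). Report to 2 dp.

θ* = 2.41

Mean = 1.9780; sum of squared deviations = 23.2807
s² = 23.2807 / 4 = 5.8202
s = √5.8202 = 2.41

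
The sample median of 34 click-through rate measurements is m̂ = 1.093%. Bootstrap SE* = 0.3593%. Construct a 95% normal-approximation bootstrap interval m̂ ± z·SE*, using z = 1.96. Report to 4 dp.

Margin = 1.96 × 0.3593 = 0.70423
Interval: 1.093 ± 0.70423

(0.3888, 1.7972)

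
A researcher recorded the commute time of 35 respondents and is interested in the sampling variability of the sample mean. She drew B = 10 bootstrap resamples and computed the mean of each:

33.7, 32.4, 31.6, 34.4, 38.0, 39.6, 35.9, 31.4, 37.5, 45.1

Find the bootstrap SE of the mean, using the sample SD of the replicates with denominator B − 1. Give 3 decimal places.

Bootstrap SE is the standard deviation of the 10 replicate means.
Mean of replicates: (33.7 + 32.4 + 31.6 + 34.4 + 38.0 + 39.6 + 35.9 + 31.4 + 37.5 + 45.1) / 10 = 359.6000 / 10 = 35.9600
Sum of squared deviations: (−2.2600)² + (−3.5600)² + (−4.3600)² + (−1.5600)² + (+2.0400)² + (+3.6400)² + (−0.0600)² + (−4.5600)² + (+1.5400)² + (+9.1400)² = 163.3440
Variance = 163.3440 / 9 = 18.1493
SE* = √18.1493

SE* = 4.260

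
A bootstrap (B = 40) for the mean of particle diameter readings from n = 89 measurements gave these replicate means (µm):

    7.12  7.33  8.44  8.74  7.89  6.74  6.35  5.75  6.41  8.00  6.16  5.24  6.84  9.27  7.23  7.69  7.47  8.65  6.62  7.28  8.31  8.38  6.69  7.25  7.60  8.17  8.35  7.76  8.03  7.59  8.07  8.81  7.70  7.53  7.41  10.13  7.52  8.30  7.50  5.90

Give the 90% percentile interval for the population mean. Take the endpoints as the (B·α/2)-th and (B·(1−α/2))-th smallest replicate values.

Sorted replicates: 5.24, 5.75, 5.90, 6.16, 6.35, 6.41, 6.62, 6.69, 6.74, 6.84, 7.12, 7.23, 7.25, 7.28, 7.33, 7.41, 7.47, 7.50, 7.52, 7.53, 7.59, 7.60, 7.69, 7.70, 7.76, 7.89, 8.00, 8.03, 8.07, 8.17, 8.30, 8.31, 8.35, 8.38, 8.44, 8.65, 8.74, 8.81, 9.27, 10.13
α = 0.10; lower rank = 40 × 0.050 = 2; upper rank = 40 × 0.950 = 38.
The 2nd smallest replicate is 5.75; the 38th is 8.81.

(5.75, 8.81)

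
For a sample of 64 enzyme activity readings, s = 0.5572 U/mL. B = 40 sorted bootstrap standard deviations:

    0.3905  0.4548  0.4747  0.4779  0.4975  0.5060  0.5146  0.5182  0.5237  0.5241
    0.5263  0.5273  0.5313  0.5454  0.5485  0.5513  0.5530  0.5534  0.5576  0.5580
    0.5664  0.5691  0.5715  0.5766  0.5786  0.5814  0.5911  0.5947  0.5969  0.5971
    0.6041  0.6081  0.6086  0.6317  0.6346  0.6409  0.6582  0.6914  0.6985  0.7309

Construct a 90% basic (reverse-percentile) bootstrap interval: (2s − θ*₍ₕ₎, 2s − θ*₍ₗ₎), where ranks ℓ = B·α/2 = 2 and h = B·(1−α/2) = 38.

Percentile endpoints at ranks 2 and 38: θ*₍2₎ = 0.4548, θ*₍38₎ = 0.6914.
Basic interval reflects these around s:
  lower = 2 × 0.5572 − 0.6914 = 0.4230
  upper = 2 × 0.5572 − 0.4548 = 0.6596

(0.4230, 0.6596)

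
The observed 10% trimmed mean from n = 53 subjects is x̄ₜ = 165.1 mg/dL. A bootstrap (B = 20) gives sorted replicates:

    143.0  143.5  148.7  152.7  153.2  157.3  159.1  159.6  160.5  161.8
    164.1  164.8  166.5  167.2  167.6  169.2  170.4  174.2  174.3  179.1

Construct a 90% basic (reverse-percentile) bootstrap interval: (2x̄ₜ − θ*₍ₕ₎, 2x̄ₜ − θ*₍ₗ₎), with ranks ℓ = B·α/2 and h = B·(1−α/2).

(155.9, 187.2)

Percentile endpoints at ranks 1 and 19: θ*₍1₎ = 143.0, θ*₍19₎ = 174.3.
Basic interval reflects these around x̄ₜ:
  lower = 2 × 165.1 − 174.3 = 155.9
  upper = 2 × 165.1 − 143.0 = 187.2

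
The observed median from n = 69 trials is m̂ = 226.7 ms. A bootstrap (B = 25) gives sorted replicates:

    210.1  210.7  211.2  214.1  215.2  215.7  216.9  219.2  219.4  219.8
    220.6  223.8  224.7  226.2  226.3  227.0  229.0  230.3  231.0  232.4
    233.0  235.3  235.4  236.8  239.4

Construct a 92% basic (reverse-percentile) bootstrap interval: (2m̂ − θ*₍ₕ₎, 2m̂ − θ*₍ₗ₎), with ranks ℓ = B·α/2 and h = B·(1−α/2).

(216.6, 243.3)

Percentile endpoints at ranks 1 and 24: θ*₍1₎ = 210.1, θ*₍24₎ = 236.8.
Basic interval reflects these around m̂:
  lower = 2 × 226.7 − 236.8 = 216.6
  upper = 2 × 226.7 − 210.1 = 243.3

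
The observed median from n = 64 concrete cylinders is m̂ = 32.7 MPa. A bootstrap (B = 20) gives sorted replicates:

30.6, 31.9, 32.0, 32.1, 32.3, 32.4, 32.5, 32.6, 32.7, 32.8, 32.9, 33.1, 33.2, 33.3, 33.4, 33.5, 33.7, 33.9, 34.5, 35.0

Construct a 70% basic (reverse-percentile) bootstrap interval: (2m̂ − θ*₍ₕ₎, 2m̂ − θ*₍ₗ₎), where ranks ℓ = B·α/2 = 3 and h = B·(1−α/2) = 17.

(31.7, 33.4)

Percentile endpoints at ranks 3 and 17: θ*₍3₎ = 32.0, θ*₍17₎ = 33.7.
Basic interval reflects these around m̂:
  lower = 2 × 32.7 − 33.7 = 31.7
  upper = 2 × 32.7 − 32.0 = 33.4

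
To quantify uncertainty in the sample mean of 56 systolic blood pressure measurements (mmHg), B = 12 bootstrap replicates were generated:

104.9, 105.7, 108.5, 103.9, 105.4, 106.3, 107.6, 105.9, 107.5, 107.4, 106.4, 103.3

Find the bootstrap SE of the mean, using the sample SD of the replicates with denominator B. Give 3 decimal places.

Bootstrap SE is the standard deviation of the 12 replicate means.
Mean of replicates: (104.9 + 105.7 + 108.5 + 103.9 + 105.4 + 106.3 + 107.6 + 105.9 + 107.5 + 107.4 + 106.4 + 103.3) / 12 = 1272.8000 / 12 = 106.0667
Sum of squared deviations: (−1.1667)² + (−0.3667)² + (+2.4333)² + (−2.1667)² + (−0.6667)² + (+0.2333)² + (+1.5333)² + (−0.1667)² + (+1.4333)² + (+1.3333)² + (+0.3333)² + (−2.7667)² = 26.5867
Variance = 26.5867 / 12 = 2.2156
SE* = √2.2156

SE* = 1.488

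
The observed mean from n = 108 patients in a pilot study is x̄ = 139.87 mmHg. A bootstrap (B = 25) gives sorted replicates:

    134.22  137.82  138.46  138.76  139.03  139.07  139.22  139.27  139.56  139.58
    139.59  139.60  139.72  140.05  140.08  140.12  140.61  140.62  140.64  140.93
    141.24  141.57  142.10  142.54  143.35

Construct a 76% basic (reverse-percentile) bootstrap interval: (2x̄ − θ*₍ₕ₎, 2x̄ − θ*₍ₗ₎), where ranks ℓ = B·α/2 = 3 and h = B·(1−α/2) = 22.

(138.17, 141.28)

Percentile endpoints at ranks 3 and 22: θ*₍3₎ = 138.46, θ*₍22₎ = 141.57.
Basic interval reflects these around x̄:
  lower = 2 × 139.87 − 141.57 = 138.17
  upper = 2 × 139.87 − 138.46 = 141.28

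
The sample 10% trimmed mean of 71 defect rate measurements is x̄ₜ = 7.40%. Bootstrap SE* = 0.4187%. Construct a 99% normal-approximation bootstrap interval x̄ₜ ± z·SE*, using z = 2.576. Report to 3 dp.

(6.321, 8.479)

Margin = 2.576 × 0.4187 = 1.0786
Interval: 7.40 ± 1.0786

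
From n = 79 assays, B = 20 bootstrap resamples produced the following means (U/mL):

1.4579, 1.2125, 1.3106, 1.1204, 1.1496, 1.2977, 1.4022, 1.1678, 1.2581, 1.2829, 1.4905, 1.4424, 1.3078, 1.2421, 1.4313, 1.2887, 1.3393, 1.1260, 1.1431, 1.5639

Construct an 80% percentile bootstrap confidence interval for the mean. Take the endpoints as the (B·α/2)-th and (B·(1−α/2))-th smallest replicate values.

(1.1260, 1.4579)

Sorted replicates: 1.1204, 1.1260, 1.1431, 1.1496, 1.1678, 1.2125, 1.2421, 1.2581, 1.2829, 1.2887, 1.2977, 1.3078, 1.3106, 1.3393, 1.4022, 1.4313, 1.4424, 1.4579, 1.4905, 1.5639
α = 0.20; lower rank = 20 × 0.100 = 2; upper rank = 20 × 0.900 = 18.
The 2nd smallest replicate is 1.1260; the 18th is 1.4579.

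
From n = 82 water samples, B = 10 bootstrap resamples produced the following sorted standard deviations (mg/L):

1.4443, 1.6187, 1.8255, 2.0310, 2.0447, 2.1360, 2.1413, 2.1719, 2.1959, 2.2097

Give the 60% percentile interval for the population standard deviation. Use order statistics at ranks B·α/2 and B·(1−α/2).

(1.6187, 2.1719)

α = 0.40; lower rank = 10 × 0.200 = 2; upper rank = 10 × 0.800 = 8.
The 2nd smallest replicate is 1.6187; the 8th is 2.1719.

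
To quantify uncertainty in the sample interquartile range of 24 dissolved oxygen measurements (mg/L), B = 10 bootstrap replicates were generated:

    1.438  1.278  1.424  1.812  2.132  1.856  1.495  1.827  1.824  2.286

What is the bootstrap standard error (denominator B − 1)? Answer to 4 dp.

SE* = 0.3248

Bootstrap SE is the standard deviation of the 10 replicate interquartile ranges.
Mean of replicates: (1.438 + 1.278 + 1.424 + 1.812 + 2.132 + 1.856 + 1.495 + 1.827 + 1.824 + 2.286) / 10 = 17.37200 / 10 = 1.73720
Sum of squared deviations: (−0.29920)² + (−0.45920)² + (−0.31320)² + (+0.07480)² + (+0.39480)² + (+0.11880)² + (−0.24220)² + (+0.08980)² + (+0.08680)² + (+0.54880)² = 0.94950
Variance = 0.94950 / 9 = 0.10550
SE* = √0.10550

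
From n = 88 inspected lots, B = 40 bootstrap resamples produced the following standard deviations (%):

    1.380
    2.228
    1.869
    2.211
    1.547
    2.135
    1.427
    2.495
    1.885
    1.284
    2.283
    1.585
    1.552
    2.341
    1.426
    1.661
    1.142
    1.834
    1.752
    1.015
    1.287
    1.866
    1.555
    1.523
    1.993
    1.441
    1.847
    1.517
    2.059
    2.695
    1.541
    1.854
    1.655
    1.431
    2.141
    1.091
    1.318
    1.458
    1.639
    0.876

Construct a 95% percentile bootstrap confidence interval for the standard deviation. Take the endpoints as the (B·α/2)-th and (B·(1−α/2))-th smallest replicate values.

Sorted replicates: 0.876, 1.015, 1.091, 1.142, 1.284, 1.287, 1.318, 1.380, 1.426, 1.427, 1.431, 1.441, 1.458, 1.517, 1.523, 1.541, 1.547, 1.552, 1.555, 1.585, 1.639, 1.655, 1.661, 1.752, 1.834, 1.847, 1.854, 1.866, 1.869, 1.885, 1.993, 2.059, 2.135, 2.141, 2.211, 2.228, 2.283, 2.341, 2.495, 2.695
α = 0.05; lower rank = 40 × 0.025 = 1; upper rank = 40 × 0.975 = 39.
The 1st smallest replicate is 0.876; the 39th is 2.495.

(0.876, 2.495)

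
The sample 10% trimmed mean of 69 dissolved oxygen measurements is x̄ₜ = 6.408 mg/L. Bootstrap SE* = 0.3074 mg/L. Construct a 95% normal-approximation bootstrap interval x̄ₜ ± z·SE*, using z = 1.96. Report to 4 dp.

(5.8055, 7.0105)

Margin = 1.96 × 0.3074 = 0.60250
Interval: 6.408 ± 0.60250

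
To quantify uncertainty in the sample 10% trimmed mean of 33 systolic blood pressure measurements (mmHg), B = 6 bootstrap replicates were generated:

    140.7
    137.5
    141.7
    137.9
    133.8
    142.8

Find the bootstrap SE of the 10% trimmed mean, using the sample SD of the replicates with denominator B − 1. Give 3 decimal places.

Bootstrap SE is the standard deviation of the 6 replicate 10% trimmed means.
Mean of replicates: (140.7 + 137.5 + 141.7 + 137.9 + 133.8 + 142.8) / 6 = 834.4000 / 6 = 139.0667
Sum of squared deviations: (+1.6333)² + (−1.5667)² + (+2.6333)² + (−1.1667)² + (−5.2667)² + (+3.7333)² = 55.0933
Variance = 55.0933 / 5 = 11.0187
SE* = √11.0187

SE* = 3.319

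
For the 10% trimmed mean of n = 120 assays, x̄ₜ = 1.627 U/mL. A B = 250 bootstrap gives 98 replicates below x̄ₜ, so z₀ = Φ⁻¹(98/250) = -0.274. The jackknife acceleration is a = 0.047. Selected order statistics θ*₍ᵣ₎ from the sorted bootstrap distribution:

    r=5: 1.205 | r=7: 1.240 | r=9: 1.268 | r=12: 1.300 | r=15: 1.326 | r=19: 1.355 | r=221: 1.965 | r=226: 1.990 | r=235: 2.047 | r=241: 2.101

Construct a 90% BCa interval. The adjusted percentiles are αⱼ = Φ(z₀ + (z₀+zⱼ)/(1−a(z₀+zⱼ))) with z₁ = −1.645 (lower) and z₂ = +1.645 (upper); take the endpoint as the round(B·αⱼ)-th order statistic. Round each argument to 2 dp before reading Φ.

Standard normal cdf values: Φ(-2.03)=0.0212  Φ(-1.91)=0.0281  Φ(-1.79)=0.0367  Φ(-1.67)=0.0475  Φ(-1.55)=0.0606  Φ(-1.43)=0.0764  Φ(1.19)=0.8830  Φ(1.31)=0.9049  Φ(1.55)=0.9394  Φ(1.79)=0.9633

Lower: z₀ + z₁ = -0.274 + (-1.645) = -1.919; 1 − a(z₀+z₁) = 1 − (0.047)(-1.919) = 1.0902; argument = -0.274 + (-1.919)/1.0902 = -2.0342 → -2.03.
α₁ = Φ(-2.03) = 0.0212; rank = round(250 × 0.0212) = 5; θ*₍5₎ = 1.205.
Upper: z₀ + z₂ = 1.371; 1 − a(z₀+z₂) = 0.9356; argument = 1.1914 → 1.19; α₂ = 0.8830; rank = 221; θ*₍221₎ = 1.965.

(1.205, 1.965)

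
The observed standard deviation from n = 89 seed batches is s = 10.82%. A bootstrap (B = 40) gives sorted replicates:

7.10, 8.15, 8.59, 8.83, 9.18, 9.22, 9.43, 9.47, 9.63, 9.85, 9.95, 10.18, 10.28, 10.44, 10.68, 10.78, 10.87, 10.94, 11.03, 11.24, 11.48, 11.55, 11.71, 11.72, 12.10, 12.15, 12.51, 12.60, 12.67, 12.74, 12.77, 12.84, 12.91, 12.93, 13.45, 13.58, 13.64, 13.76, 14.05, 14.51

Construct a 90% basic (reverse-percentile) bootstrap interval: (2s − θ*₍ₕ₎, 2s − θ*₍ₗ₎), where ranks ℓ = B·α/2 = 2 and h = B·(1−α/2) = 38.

Percentile endpoints at ranks 2 and 38: θ*₍2₎ = 8.15, θ*₍38₎ = 13.76.
Basic interval reflects these around s:
  lower = 2 × 10.82 − 13.76 = 7.88
  upper = 2 × 10.82 − 8.15 = 13.49

(7.88, 13.49)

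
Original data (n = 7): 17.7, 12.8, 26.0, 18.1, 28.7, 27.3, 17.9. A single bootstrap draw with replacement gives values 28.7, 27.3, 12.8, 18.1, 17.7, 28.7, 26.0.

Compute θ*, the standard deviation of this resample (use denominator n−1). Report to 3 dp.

Mean = 22.7571; sum of squared deviations = 248.1971
s² = 248.1971 / 6 = 41.3662
s = √41.3662 = 6.432

θ* = 6.432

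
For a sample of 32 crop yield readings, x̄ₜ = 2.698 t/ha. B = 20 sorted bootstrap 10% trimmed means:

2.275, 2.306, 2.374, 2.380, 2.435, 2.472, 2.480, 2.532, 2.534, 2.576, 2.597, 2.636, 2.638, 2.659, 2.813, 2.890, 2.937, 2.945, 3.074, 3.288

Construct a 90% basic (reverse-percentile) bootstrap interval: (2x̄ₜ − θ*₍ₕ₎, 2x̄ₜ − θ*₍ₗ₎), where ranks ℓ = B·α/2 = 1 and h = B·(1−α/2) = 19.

Percentile endpoints at ranks 1 and 19: θ*₍1₎ = 2.275, θ*₍19₎ = 3.074.
Basic interval reflects these around x̄ₜ:
  lower = 2 × 2.698 − 3.074 = 2.322
  upper = 2 × 2.698 − 2.275 = 3.121

(2.322, 3.121)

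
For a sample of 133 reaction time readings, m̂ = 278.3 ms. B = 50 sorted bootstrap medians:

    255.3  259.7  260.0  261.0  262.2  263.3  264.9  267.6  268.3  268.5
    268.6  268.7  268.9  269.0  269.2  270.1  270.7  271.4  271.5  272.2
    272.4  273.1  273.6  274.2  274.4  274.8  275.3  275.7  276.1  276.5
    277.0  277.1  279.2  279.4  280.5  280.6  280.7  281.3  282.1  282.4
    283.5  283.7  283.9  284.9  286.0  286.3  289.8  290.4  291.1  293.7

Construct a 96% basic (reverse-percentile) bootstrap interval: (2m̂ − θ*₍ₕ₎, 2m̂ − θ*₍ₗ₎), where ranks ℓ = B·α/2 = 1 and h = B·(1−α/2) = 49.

(265.5, 301.3)

Percentile endpoints at ranks 1 and 49: θ*₍1₎ = 255.3, θ*₍49₎ = 291.1.
Basic interval reflects these around m̂:
  lower = 2 × 278.3 − 291.1 = 265.5
  upper = 2 × 278.3 − 255.3 = 301.3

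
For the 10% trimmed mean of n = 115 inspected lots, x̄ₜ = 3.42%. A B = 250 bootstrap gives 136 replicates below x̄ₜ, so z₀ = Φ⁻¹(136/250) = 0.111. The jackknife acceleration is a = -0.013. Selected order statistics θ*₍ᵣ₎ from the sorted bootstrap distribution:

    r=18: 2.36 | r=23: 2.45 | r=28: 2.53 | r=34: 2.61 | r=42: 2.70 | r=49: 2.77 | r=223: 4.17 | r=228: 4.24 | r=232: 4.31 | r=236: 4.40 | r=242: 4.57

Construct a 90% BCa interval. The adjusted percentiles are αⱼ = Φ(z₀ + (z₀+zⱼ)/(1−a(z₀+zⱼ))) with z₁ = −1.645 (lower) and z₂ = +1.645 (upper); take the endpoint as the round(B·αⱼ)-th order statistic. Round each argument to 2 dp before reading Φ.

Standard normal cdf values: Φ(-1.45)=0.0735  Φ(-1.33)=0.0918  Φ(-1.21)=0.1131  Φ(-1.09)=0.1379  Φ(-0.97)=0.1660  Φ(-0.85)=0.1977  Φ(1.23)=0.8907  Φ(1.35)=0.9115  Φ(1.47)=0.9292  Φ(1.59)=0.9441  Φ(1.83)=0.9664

(2.36, 4.57)

Lower: z₀ + z₁ = 0.111 + (-1.645) = -1.534; 1 − a(z₀+z₁) = 1 − (-0.013)(-1.534) = 0.9801; argument = 0.111 + (-1.534)/0.9801 = -1.4542 → -1.45.
α₁ = Φ(-1.45) = 0.0735; rank = round(250 × 0.0735) = 18; θ*₍18₎ = 2.36.
Upper: z₀ + z₂ = 1.756; 1 − a(z₀+z₂) = 1.0228; argument = 1.8278 → 1.83; α₂ = 0.9664; rank = 242; θ*₍242₎ = 4.57.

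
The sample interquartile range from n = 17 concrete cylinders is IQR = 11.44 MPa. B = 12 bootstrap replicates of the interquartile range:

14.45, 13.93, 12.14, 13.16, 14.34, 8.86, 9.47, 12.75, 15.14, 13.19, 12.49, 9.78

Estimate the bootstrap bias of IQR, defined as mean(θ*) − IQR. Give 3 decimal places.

bias = +1.035

mean(θ*) = (14.45 + 13.93 + 12.14 + 13.16 + 14.34 + 8.86 + 9.47 + 12.75 + 15.14 + 13.19 + 12.49 + 9.78) / 12 = 12.4750
bias = 12.4750 − 11.44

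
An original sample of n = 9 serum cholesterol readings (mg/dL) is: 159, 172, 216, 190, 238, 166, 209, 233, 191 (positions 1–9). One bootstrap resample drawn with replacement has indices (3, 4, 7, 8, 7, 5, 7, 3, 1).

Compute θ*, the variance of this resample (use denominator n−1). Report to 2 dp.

Resample values: 216, 190, 209, 233, 209, 238, 209, 216, 159.
Mean = 208.7778; sum of squared deviations = 4375.5556
s² = 4375.5556 / 8 = 546.9444

θ* = 546.94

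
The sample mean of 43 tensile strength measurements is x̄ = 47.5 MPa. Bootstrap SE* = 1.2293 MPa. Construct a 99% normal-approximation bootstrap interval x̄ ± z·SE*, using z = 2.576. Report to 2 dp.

(44.33, 50.67)

Margin = 2.576 × 1.2293 = 3.167
Interval: 47.5 ± 3.167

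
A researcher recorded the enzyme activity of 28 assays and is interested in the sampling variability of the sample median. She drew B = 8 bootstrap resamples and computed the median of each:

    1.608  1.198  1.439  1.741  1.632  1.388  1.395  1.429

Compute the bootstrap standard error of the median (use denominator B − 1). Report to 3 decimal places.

Bootstrap SE is the standard deviation of the 8 replicate medians.
Mean of replicates: (1.608 + 1.198 + 1.439 + 1.741 + 1.632 + 1.388 + 1.395 + 1.429) / 8 = 11.8300 / 8 = 1.4788
Sum of squared deviations: (+0.1293)² + (−0.2808)² + (−0.0397)² + (+0.2623)² + (+0.1532)² + (−0.0908)² + (−0.0837)² + (−0.0497)² = 0.2071
Variance = 0.2071 / 7 = 0.0296
SE* = √0.0296

SE* = 0.172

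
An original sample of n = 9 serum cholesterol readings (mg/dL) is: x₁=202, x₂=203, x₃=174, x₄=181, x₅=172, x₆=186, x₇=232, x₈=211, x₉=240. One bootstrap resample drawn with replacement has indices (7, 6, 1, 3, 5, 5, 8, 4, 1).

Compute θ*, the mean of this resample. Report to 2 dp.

Resample values: 232, 186, 202, 174, 172, 172, 211, 181, 202.
Mean = (232 + 186 + 202 + 174 + 172 + 172 + 211 + 181 + 202) / 9 = 1732.0 / 9 = 192.44

θ* = 192.44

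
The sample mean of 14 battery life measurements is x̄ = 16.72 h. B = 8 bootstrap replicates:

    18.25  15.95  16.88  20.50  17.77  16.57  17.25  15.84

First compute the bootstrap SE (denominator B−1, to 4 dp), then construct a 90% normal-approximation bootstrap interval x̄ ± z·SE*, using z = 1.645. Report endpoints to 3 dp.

Mean of replicates = 17.3762; sum of squared deviations = 15.9828; SE* = √(15.9828/7) = 1.5110
Margin = 1.645 × 1.5110 = 2.4856
Interval: 16.72 ± 2.4856

(14.234, 19.206)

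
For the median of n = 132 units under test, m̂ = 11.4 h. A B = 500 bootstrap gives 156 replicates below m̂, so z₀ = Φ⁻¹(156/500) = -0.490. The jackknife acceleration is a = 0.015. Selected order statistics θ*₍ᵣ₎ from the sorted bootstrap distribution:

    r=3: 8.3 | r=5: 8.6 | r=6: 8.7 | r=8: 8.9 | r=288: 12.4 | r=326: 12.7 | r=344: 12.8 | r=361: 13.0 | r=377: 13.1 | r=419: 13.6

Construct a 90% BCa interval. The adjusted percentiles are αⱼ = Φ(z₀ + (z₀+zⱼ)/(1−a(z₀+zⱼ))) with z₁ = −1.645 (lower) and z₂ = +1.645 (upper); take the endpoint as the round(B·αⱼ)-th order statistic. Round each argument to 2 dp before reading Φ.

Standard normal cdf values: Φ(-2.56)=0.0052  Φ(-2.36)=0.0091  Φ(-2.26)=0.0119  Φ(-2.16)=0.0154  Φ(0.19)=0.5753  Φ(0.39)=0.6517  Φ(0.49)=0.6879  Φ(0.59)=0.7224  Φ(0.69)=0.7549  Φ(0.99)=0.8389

Lower: z₀ + z₁ = -0.490 + (-1.645) = -2.135; 1 − a(z₀+z₁) = 1 − (0.015)(-2.135) = 1.0320; argument = -0.490 + (-2.135)/1.0320 = -2.5587 → -2.56.
α₁ = Φ(-2.56) = 0.0052; rank = round(500 × 0.0052) = 3; θ*₍3₎ = 8.3.
Upper: z₀ + z₂ = 1.155; 1 − a(z₀+z₂) = 0.9827; argument = 0.6854 → 0.69; α₂ = 0.7549; rank = 377; θ*₍377₎ = 13.1.

(8.3, 13.1)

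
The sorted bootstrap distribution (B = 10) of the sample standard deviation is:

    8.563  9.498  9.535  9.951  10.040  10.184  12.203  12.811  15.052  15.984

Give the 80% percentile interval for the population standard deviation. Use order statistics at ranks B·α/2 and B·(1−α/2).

α = 0.20; lower rank = 10 × 0.100 = 1; upper rank = 10 × 0.900 = 9.
The 1st smallest replicate is 8.563; the 9th is 15.052.

(8.563, 15.052)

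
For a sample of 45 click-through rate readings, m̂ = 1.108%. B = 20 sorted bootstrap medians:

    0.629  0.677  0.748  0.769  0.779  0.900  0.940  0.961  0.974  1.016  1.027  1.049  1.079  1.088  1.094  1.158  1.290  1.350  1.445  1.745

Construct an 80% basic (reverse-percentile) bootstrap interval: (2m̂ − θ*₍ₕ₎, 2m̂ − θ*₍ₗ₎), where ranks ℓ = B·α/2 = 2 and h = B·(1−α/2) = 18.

Percentile endpoints at ranks 2 and 18: θ*₍2₎ = 0.677, θ*₍18₎ = 1.350.
Basic interval reflects these around m̂:
  lower = 2 × 1.108 − 1.350 = 0.866
  upper = 2 × 1.108 − 0.677 = 1.539

(0.866, 1.539)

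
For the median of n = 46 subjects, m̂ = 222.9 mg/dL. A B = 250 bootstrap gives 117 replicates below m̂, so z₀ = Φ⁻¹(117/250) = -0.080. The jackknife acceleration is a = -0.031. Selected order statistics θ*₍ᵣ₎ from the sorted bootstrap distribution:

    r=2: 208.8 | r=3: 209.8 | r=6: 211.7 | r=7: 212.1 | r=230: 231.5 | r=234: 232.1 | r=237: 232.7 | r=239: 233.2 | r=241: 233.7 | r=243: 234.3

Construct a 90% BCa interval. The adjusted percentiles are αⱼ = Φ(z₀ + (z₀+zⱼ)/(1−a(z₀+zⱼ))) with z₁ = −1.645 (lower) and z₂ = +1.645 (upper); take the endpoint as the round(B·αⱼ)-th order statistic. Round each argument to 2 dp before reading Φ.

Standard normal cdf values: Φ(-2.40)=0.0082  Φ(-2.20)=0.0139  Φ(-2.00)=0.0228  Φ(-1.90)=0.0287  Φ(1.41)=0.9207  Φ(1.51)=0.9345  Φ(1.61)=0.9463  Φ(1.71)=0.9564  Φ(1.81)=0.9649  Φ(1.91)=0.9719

(212.1, 231.5)

Lower: z₀ + z₁ = -0.080 + (-1.645) = -1.725; 1 − a(z₀+z₁) = 1 − (-0.031)(-1.725) = 0.9465; argument = -0.080 + (-1.725)/0.9465 = -1.9025 → -1.90.
α₁ = Φ(-1.90) = 0.0287; rank = round(250 × 0.0287) = 7; θ*₍7₎ = 212.1.
Upper: z₀ + z₂ = 1.565; 1 − a(z₀+z₂) = 1.0485; argument = 1.4126 → 1.41; α₂ = 0.9207; rank = 230; θ*₍230₎ = 231.5.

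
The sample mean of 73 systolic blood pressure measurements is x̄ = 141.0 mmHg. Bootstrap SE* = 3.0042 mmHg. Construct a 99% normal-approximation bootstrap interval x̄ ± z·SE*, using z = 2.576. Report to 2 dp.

Margin = 2.576 × 3.0042 = 7.739
Interval: 141.0 ± 7.739

(133.26, 148.74)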